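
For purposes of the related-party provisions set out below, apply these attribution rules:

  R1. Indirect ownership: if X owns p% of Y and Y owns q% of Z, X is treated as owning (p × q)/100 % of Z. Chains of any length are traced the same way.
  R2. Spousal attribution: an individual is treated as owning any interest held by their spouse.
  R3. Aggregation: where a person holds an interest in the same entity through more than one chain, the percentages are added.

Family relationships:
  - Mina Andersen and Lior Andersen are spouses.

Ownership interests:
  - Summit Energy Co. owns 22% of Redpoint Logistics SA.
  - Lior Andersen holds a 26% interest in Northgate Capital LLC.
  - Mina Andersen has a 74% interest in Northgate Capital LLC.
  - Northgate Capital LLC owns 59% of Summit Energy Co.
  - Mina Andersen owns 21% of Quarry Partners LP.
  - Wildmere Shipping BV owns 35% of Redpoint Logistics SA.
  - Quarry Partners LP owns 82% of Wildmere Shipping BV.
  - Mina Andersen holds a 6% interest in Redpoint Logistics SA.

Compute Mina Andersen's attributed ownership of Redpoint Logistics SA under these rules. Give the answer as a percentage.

By spousal attribution (R2), Mina Andersen is treated as also owning Lior Andersen's interest in Northgate Capital LLC, giving 74% + 26% = 100%.
Chain via Quarry Partners LP → Wildmere Shipping BV (R1): 21% × 82% × 35% = 6.027% of Redpoint Logistics SA.
Chain via Northgate Capital LLC → Summit Energy Co. (R1): 100% × 59% × 22% = 12.98% of Redpoint Logistics SA.
Direct interest in Redpoint Logistics SA: 6%.
Aggregating (R3): 6.027% + 12.98% + 6% = 25.007%.

25.007%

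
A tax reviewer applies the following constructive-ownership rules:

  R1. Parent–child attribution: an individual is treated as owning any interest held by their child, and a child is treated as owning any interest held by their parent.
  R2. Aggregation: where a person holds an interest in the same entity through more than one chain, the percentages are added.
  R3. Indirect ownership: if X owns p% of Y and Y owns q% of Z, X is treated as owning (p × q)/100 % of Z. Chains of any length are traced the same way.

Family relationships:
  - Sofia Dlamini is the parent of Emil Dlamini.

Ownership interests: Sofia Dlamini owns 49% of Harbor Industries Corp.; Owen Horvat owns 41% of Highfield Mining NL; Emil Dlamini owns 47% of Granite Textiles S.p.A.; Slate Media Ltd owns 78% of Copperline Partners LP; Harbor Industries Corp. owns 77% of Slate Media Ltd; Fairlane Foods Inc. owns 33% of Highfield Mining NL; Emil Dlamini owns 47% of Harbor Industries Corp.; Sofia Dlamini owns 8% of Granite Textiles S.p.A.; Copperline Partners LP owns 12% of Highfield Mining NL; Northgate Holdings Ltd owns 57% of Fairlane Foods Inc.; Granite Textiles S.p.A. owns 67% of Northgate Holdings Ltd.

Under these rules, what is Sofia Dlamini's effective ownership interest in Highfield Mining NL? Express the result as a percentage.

13.850397%

By parent–child attribution (R1), Sofia Dlamini is treated as also owning Emil Dlamini's interest in Harbor Industries Corp, giving 49% + 47% = 96%.
By parent–child attribution (R1), Sofia Dlamini is treated as also owning Emil Dlamini's interest in Granite Textiles S.p.A, giving 8% + 47% = 55%.
Chain via Harbor Industries Corp. → Slate Media Ltd → Copperline Partners LP (R3): 96% × 77% × 78% × 12% = 6.918912% of Highfield Mining NL.
Chain via Granite Textiles S.p.A. → Northgate Holdings Ltd → Fairlane Foods Inc. (R3): 55% × 67% × 57% × 33% = 6.931485% of Highfield Mining NL.
Aggregating (R2): 6.918912% + 6.931485% = 13.850397%.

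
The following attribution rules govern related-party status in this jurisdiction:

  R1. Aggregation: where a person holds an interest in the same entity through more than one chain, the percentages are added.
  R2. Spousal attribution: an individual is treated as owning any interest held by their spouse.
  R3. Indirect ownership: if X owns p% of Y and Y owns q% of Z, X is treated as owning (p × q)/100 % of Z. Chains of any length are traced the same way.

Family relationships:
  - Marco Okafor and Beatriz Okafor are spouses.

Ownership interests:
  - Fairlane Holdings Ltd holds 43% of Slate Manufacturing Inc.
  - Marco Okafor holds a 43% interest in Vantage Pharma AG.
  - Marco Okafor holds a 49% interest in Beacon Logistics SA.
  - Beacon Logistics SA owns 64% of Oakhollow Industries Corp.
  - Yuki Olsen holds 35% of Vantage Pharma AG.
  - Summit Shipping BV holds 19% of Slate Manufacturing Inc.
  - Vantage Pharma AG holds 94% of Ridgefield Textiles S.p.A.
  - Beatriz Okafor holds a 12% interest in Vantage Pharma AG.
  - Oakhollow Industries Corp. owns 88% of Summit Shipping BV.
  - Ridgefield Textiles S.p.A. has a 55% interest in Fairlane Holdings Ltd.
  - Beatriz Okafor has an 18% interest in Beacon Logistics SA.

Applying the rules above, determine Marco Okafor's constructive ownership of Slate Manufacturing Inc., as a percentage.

By spousal attribution (R2), Marco Okafor is treated as also owning Beatriz Okafor's interest in Beacon Logistics SA, giving 49% + 18% = 67%.
By spousal attribution (R2), Marco Okafor is treated as also owning Beatriz Okafor's interest in Vantage Pharma AG, giving 43% + 12% = 55%.
Chain via Beacon Logistics SA → Oakhollow Industries Corp. → Summit Shipping BV (R3): 67% × 64% × 88% × 19% = 7.169536% of Slate Manufacturing Inc.
Chain via Vantage Pharma AG → Ridgefield Textiles S.p.A. → Fairlane Holdings Ltd (R3): 55% × 94% × 55% × 43% = 12.22705% of Slate Manufacturing Inc.
Aggregating (R1): 7.169536% + 12.22705% = 19.396586%.

19.396586%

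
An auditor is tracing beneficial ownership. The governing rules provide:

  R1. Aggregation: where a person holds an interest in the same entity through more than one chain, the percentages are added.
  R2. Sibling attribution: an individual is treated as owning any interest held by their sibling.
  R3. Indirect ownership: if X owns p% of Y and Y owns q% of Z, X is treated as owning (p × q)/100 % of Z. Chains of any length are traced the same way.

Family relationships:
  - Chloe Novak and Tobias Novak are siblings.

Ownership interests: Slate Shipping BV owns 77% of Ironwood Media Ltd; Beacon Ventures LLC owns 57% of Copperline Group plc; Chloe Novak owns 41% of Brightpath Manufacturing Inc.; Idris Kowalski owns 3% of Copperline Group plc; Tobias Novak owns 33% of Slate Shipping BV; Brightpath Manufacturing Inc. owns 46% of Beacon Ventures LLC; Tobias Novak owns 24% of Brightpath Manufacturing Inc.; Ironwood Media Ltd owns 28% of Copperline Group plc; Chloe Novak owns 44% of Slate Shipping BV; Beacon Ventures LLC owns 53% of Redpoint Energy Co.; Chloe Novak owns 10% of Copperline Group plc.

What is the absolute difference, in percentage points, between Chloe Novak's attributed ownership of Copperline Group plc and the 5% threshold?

By sibling attribution (R2), Chloe Novak is treated as also owning Tobias Novak's interest in Brightpath Manufacturing Inc, giving 41% + 24% = 65%.
By sibling attribution (R2), Chloe Novak is treated as also owning Tobias Novak's interest in Slate Shipping BV, giving 44% + 33% = 77%.
Chain via Brightpath Manufacturing Inc. → Beacon Ventures LLC (R3): 65% × 46% × 57% = 17.043% of Copperline Group plc.
Chain via Slate Shipping BV → Ironwood Media Ltd (R3): 77% × 77% × 28% = 16.6012% of Copperline Group plc.
Direct interest in Copperline Group plc: 10%.
Aggregating (R1): 17.043% + 16.6012% + 10% = 43.6442%.
43.6442% exceeds the 5% threshold by 38.6442 percentage points.

38.6442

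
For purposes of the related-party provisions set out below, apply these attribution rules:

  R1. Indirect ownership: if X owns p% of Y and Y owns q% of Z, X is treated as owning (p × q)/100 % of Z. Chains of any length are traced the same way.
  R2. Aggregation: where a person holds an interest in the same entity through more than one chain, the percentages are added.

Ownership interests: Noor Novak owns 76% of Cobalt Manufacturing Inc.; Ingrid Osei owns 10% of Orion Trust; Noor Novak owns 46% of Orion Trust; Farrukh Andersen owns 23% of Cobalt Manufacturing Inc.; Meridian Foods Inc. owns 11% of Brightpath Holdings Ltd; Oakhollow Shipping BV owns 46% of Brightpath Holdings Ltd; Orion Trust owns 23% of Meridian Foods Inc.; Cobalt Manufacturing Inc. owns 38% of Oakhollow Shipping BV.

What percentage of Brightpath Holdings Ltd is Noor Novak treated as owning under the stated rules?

Chain via Cobalt Manufacturing Inc. → Oakhollow Shipping BV (R1): 76% × 38% × 46% = 13.2848% of Brightpath Holdings Ltd.
Chain via Orion Trust → Meridian Foods Inc. (R1): 46% × 23% × 11% = 1.1638% of Brightpath Holdings Ltd.
Aggregating (R2): 13.2848% + 1.1638% = 14.4486%.

14.4486%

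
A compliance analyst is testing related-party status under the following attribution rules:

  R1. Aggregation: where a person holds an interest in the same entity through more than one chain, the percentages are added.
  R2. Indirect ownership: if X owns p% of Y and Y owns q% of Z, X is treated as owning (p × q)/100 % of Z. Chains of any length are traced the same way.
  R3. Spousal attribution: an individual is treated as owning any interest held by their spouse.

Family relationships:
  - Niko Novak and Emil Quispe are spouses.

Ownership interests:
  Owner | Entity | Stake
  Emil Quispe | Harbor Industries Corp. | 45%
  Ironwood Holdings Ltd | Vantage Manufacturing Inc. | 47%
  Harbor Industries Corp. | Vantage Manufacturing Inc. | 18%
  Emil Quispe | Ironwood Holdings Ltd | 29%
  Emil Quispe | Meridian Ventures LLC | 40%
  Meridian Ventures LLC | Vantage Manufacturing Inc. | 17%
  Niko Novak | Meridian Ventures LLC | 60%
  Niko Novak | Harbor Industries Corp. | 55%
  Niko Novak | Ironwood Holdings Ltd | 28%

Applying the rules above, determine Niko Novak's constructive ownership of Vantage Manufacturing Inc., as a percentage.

By spousal attribution (R3), Niko Novak is treated as also owning Emil Quispe's interest in Harbor Industries Corp, giving 55% + 45% = 100%.
By spousal attribution (R3), Niko Novak is treated as also owning Emil Quispe's interest in Ironwood Holdings Ltd, giving 28% + 29% = 57%.
By spousal attribution (R3), Niko Novak is treated as also owning Emil Quispe's interest in Meridian Ventures LLC, giving 60% + 40% = 100%.
Chain via Harbor Industries Corp. (R2): 100% × 18% = 18% of Vantage Manufacturing Inc.
Chain via Ironwood Holdings Ltd (R2): 57% × 47% = 26.79% of Vantage Manufacturing Inc.
Chain via Meridian Ventures LLC (R2): 100% × 17% = 17% of Vantage Manufacturing Inc.
Aggregating (R1): 18% + 26.79% + 17% = 61.79%.

61.79%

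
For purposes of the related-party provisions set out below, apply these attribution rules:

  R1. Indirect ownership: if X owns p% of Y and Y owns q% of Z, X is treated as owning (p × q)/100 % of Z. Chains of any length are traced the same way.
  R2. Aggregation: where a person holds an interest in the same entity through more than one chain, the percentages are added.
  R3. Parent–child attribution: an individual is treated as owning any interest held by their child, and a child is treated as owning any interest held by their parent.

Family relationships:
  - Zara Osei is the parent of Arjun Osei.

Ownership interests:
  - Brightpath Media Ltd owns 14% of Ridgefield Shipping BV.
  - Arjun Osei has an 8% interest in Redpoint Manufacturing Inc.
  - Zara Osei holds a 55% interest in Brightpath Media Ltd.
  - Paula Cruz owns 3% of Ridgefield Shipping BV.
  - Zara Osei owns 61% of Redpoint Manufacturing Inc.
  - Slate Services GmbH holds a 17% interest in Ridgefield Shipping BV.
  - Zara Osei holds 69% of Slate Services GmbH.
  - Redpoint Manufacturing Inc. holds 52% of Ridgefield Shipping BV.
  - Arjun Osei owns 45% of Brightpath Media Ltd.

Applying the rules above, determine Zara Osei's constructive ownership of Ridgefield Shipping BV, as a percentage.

61.61%

By parent–child attribution (R3), Zara Osei is treated as also owning Arjun Osei's interest in Redpoint Manufacturing Inc, giving 61% + 8% = 69%.
By parent–child attribution (R3), Zara Osei is treated as also owning Arjun Osei's interest in Brightpath Media Ltd, giving 55% + 45% = 100%.
Chain via Redpoint Manufacturing Inc. (R1): 69% × 52% = 35.88% of Ridgefield Shipping BV.
Chain via Slate Services GmbH (R1): 69% × 17% = 11.73% of Ridgefield Shipping BV.
Chain via Brightpath Media Ltd (R1): 100% × 14% = 14% of Ridgefield Shipping BV.
Aggregating (R2): 35.88% + 11.73% + 14% = 61.61%.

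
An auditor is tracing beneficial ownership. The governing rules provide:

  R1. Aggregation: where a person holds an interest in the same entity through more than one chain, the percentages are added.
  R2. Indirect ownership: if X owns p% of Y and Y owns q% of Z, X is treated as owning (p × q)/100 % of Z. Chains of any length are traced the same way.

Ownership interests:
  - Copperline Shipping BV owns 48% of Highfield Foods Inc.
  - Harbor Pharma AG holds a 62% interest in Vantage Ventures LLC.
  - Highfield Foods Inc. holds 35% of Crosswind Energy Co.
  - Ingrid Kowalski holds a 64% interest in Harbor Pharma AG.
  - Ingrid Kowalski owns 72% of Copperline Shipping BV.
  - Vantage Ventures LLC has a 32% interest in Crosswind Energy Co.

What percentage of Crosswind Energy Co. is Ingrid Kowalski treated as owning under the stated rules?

24.7936%

Chain via Harbor Pharma AG → Vantage Ventures LLC (R2): 64% × 62% × 32% = 12.6976% of Crosswind Energy Co.
Chain via Copperline Shipping BV → Highfield Foods Inc. (R2): 72% × 48% × 35% = 12.096% of Crosswind Energy Co.
Aggregating (R1): 12.6976% + 12.096% = 24.7936%.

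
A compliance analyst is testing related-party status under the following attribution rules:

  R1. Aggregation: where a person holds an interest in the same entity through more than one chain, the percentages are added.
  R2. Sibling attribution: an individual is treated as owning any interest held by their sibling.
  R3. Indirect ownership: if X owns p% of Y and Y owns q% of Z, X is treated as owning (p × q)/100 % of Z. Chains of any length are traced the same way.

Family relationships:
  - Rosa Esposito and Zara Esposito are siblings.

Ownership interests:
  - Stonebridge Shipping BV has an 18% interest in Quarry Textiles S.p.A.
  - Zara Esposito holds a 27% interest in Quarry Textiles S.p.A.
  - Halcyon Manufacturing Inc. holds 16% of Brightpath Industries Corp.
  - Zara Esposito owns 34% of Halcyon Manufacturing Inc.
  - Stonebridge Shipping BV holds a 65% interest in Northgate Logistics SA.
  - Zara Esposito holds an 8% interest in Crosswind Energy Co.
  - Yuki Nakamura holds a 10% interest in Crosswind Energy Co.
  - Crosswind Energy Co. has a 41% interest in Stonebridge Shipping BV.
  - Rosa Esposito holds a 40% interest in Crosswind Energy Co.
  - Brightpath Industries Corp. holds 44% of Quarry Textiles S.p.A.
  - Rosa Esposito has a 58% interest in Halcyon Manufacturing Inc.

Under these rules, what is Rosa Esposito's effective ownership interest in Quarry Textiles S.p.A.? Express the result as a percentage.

37.0192%

By sibling attribution (R2), Rosa Esposito is treated as also owning Zara Esposito's interest in Halcyon Manufacturing Inc, giving 58% + 34% = 92%.
By sibling attribution (R2), Rosa Esposito is treated as also owning Zara Esposito's interest in Crosswind Energy Co, giving 40% + 8% = 48%.
By sibling attribution (R2), Rosa Esposito is treated as owning Zara Esposito's 27% interest in Quarry Textiles S.p.A.
Chain via Halcyon Manufacturing Inc. → Brightpath Industries Corp. (R3): 92% × 16% × 44% = 6.4768% of Quarry Textiles S.p.A.
Chain via Crosswind Energy Co. → Stonebridge Shipping BV (R3): 48% × 41% × 18% = 3.5424% of Quarry Textiles S.p.A.
Direct interest in Quarry Textiles S.p.A: 27%.
Aggregating (R1): 6.4768% + 3.5424% + 27% = 37.0192%.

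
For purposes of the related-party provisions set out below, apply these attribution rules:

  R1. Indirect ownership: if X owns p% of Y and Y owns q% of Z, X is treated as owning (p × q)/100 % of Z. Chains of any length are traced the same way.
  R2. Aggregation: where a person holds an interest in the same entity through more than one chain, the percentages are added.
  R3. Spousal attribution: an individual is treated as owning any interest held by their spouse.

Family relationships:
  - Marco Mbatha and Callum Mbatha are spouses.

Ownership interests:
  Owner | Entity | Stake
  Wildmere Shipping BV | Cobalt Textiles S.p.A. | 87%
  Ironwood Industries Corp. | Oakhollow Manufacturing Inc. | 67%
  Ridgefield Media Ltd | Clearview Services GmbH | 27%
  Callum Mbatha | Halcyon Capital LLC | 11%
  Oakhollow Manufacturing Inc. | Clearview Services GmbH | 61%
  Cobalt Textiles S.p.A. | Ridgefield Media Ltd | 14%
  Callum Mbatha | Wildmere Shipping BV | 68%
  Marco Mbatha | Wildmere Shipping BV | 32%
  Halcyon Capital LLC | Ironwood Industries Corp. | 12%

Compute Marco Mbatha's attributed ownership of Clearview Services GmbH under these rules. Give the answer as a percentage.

3.828084%

By spousal attribution (R3), Marco Mbatha is treated as also owning Callum Mbatha's interest in Wildmere Shipping BV, giving 32% + 68% = 100%.
By spousal attribution (R3), Marco Mbatha is treated as owning Callum Mbatha's 11% interest in Halcyon Capital LLC.
Chain via Wildmere Shipping BV → Cobalt Textiles S.p.A. → Ridgefield Media Ltd (R1): 100% × 87% × 14% × 27% = 3.2886% of Clearview Services GmbH.
Chain via Halcyon Capital LLC → Ironwood Industries Corp. → Oakhollow Manufacturing Inc. (R1): 11% × 12% × 67% × 61% = 0.539484% of Clearview Services GmbH.
Aggregating (R2): 3.2886% + 0.539484% = 3.828084%.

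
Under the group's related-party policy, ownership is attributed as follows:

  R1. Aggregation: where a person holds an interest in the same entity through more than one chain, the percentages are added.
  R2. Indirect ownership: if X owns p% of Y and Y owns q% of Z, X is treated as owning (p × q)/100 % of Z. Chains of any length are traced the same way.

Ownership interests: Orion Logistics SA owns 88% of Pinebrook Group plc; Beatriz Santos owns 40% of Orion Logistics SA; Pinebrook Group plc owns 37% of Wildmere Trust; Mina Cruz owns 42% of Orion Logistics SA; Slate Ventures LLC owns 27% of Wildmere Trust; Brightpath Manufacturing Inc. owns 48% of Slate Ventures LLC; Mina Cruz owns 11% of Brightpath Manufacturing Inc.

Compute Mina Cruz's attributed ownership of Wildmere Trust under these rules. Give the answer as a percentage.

Chain via Brightpath Manufacturing Inc. → Slate Ventures LLC (R2): 11% × 48% × 27% = 1.4256% of Wildmere Trust.
Chain via Orion Logistics SA → Pinebrook Group plc (R2): 42% × 88% × 37% = 13.6752% of Wildmere Trust.
Aggregating (R1): 1.4256% + 13.6752% = 15.1008%.

15.1008%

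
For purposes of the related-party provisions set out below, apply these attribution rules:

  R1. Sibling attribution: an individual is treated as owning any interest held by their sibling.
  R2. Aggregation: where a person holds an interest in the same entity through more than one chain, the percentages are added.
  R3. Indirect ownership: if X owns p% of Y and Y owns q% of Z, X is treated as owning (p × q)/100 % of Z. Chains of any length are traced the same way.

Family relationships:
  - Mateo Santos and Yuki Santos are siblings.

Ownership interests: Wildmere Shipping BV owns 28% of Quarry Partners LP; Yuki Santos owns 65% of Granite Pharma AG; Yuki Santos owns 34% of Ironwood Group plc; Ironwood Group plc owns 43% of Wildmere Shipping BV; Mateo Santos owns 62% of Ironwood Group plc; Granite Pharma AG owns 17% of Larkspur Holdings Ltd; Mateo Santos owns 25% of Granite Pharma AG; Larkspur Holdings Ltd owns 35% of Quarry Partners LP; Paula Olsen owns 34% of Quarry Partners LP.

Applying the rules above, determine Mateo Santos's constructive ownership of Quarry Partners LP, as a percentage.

16.9134%

By sibling attribution (R1), Mateo Santos is treated as also owning Yuki Santos's interest in Ironwood Group plc, giving 62% + 34% = 96%.
By sibling attribution (R1), Mateo Santos is treated as also owning Yuki Santos's interest in Granite Pharma AG, giving 25% + 65% = 90%.
Chain via Ironwood Group plc → Wildmere Shipping BV (R3): 96% × 43% × 28% = 11.5584% of Quarry Partners LP.
Chain via Granite Pharma AG → Larkspur Holdings Ltd (R3): 90% × 17% × 35% = 5.355% of Quarry Partners LP.
Aggregating (R2): 11.5584% + 5.355% = 16.9134%.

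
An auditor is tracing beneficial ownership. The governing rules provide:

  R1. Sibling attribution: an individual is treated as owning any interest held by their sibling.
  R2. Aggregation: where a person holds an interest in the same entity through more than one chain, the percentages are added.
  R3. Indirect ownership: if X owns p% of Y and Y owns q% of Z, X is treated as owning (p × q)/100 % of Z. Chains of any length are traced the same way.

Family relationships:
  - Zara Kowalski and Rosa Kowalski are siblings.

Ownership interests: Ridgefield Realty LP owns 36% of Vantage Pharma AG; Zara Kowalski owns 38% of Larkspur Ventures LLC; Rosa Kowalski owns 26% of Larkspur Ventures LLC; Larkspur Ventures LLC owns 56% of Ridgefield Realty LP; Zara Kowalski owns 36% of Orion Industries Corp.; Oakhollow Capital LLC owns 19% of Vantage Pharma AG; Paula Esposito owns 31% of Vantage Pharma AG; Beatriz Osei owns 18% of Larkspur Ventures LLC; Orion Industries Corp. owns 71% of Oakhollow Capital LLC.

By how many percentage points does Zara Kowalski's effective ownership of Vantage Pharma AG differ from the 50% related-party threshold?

32.2412

By sibling attribution (R1), Zara Kowalski is treated as also owning Rosa Kowalski's interest in Larkspur Ventures LLC, giving 38% + 26% = 64%.
Chain via Larkspur Ventures LLC → Ridgefield Realty LP (R3): 64% × 56% × 36% = 12.9024% of Vantage Pharma AG.
Chain via Orion Industries Corp. → Oakhollow Capital LLC (R3): 36% × 71% × 19% = 4.8564% of Vantage Pharma AG.
Aggregating (R2): 12.9024% + 4.8564% = 17.7588%.
17.7588% falls short of the 50% threshold by 32.2412 percentage points.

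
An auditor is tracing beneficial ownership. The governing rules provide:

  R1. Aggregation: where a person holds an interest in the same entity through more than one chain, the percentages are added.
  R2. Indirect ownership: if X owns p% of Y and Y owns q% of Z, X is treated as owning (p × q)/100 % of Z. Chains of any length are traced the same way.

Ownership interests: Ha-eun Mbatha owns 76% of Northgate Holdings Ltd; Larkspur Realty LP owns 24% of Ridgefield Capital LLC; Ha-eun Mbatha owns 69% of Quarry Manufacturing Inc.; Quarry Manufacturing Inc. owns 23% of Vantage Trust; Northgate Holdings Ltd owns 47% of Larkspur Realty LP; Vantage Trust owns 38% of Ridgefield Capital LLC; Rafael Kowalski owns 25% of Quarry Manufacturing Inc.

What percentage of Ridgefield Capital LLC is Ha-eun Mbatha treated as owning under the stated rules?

Chain via Northgate Holdings Ltd → Larkspur Realty LP (R2): 76% × 47% × 24% = 8.5728% of Ridgefield Capital LLC.
Chain via Quarry Manufacturing Inc. → Vantage Trust (R2): 69% × 23% × 38% = 6.0306% of Ridgefield Capital LLC.
Aggregating (R1): 8.5728% + 6.0306% = 14.6034%.

14.6034%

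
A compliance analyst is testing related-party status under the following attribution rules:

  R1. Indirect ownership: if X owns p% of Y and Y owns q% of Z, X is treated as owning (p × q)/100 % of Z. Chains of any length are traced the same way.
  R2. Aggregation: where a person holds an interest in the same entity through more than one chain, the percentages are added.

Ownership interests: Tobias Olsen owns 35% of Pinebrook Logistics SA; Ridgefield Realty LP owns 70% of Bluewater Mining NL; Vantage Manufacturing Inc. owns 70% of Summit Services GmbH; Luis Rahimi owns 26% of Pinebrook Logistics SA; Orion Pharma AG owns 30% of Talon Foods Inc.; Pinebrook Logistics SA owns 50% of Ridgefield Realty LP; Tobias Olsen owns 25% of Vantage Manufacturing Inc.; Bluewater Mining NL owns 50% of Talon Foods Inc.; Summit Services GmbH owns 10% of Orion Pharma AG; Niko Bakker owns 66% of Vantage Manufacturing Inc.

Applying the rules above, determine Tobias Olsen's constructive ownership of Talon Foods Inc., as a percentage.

6.65%

Chain via Vantage Manufacturing Inc. → Summit Services GmbH → Orion Pharma AG (R1): 25% × 70% × 10% × 30% = 0.525% of Talon Foods Inc.
Chain via Pinebrook Logistics SA → Ridgefield Realty LP → Bluewater Mining NL (R1): 35% × 50% × 70% × 50% = 6.125% of Talon Foods Inc.
Aggregating (R2): 0.525% + 6.125% = 6.65%.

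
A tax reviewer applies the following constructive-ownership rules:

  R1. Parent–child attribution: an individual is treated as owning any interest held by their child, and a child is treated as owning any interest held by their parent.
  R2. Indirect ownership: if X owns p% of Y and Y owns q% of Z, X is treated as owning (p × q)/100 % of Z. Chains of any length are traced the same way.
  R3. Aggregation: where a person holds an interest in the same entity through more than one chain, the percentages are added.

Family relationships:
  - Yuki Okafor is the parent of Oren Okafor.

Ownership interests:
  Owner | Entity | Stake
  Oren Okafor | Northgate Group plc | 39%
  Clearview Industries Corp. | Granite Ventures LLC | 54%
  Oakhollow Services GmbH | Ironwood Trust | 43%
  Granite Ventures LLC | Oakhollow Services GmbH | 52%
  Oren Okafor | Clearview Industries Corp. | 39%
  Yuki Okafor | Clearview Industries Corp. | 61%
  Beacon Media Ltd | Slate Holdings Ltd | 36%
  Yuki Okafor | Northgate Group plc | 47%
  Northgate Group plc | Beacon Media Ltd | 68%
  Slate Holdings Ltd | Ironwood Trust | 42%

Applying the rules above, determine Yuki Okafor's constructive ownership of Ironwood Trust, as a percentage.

20.916576%

By parent–child attribution (R1), Yuki Okafor is treated as also owning Oren Okafor's interest in Clearview Industries Corp, giving 61% + 39% = 100%.
By parent–child attribution (R1), Yuki Okafor is treated as also owning Oren Okafor's interest in Northgate Group plc, giving 47% + 39% = 86%.
Chain via Clearview Industries Corp. → Granite Ventures LLC → Oakhollow Services GmbH (R2): 100% × 54% × 52% × 43% = 12.0744% of Ironwood Trust.
Chain via Northgate Group plc → Beacon Media Ltd → Slate Holdings Ltd (R2): 86% × 68% × 36% × 42% = 8.842176% of Ironwood Trust.
Aggregating (R3): 12.0744% + 8.842176% = 20.916576%.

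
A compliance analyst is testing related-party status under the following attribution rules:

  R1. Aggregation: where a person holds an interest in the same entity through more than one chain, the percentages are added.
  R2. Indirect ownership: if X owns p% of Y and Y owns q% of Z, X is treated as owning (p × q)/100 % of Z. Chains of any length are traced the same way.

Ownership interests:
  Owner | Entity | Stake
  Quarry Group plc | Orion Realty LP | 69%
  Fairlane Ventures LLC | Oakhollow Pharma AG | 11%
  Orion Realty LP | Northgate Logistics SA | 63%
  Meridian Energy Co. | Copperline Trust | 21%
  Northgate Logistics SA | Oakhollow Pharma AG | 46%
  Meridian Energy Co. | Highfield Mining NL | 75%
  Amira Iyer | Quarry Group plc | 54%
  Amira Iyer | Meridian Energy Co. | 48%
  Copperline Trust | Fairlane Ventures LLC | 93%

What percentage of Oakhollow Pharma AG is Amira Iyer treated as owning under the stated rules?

11.829132%

Chain via Meridian Energy Co. → Copperline Trust → Fairlane Ventures LLC (R2): 48% × 21% × 93% × 11% = 1.031184% of Oakhollow Pharma AG.
Chain via Quarry Group plc → Orion Realty LP → Northgate Logistics SA (R2): 54% × 69% × 63% × 46% = 10.797948% of Oakhollow Pharma AG.
Aggregating (R1): 1.031184% + 10.797948% = 11.829132%.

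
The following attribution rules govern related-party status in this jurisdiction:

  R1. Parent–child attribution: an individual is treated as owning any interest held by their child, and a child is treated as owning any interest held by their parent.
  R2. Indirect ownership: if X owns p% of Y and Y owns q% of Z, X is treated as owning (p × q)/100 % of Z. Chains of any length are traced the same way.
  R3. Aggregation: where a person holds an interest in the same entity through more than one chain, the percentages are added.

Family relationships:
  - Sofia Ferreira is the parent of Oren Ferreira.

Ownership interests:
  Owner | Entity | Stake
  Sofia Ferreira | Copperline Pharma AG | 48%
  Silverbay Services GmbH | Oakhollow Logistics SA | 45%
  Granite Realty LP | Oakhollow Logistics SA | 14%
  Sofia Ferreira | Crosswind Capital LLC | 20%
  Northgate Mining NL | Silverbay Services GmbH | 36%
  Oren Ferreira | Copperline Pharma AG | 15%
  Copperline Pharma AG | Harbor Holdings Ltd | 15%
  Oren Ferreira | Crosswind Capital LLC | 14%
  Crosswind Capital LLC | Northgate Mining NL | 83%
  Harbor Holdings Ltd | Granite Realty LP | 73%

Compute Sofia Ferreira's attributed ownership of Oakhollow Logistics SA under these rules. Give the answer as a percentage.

5.53743%

By parent–child attribution (R1), Sofia Ferreira is treated as also owning Oren Ferreira's interest in Copperline Pharma AG, giving 48% + 15% = 63%.
By parent–child attribution (R1), Sofia Ferreira is treated as also owning Oren Ferreira's interest in Crosswind Capital LLC, giving 20% + 14% = 34%.
Chain via Copperline Pharma AG → Harbor Holdings Ltd → Granite Realty LP (R2): 63% × 15% × 73% × 14% = 0.96579% of Oakhollow Logistics SA.
Chain via Crosswind Capital LLC → Northgate Mining NL → Silverbay Services GmbH (R2): 34% × 83% × 36% × 45% = 4.57164% of Oakhollow Logistics SA.
Aggregating (R3): 0.96579% + 4.57164% = 5.53743%.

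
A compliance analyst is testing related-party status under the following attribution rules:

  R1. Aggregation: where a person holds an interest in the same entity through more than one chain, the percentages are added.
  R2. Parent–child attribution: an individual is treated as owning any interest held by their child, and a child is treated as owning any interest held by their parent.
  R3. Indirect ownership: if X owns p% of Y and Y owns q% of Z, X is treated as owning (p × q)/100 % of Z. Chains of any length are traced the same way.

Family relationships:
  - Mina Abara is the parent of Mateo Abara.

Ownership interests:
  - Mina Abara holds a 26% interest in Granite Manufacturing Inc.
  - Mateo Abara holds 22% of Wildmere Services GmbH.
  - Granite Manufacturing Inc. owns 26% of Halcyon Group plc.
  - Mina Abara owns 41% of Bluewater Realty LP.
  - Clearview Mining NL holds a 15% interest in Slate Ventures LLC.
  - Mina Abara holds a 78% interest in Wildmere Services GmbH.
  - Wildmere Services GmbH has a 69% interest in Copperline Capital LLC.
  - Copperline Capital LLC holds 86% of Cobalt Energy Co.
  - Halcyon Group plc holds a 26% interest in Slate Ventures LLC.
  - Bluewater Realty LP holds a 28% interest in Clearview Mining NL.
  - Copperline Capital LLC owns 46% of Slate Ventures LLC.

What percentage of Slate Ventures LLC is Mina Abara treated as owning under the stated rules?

By parent–child attribution (R2), Mina Abara is treated as also owning Mateo Abara's interest in Wildmere Services GmbH, giving 78% + 22% = 100%.
Chain via Bluewater Realty LP → Clearview Mining NL (R3): 41% × 28% × 15% = 1.722% of Slate Ventures LLC.
Chain via Granite Manufacturing Inc. → Halcyon Group plc (R3): 26% × 26% × 26% = 1.7576% of Slate Ventures LLC.
Chain via Wildmere Services GmbH → Copperline Capital LLC (R3): 100% × 69% × 46% = 31.74% of Slate Ventures LLC.
Aggregating (R1): 1.722% + 1.7576% + 31.74% = 35.2196%.

35.2196%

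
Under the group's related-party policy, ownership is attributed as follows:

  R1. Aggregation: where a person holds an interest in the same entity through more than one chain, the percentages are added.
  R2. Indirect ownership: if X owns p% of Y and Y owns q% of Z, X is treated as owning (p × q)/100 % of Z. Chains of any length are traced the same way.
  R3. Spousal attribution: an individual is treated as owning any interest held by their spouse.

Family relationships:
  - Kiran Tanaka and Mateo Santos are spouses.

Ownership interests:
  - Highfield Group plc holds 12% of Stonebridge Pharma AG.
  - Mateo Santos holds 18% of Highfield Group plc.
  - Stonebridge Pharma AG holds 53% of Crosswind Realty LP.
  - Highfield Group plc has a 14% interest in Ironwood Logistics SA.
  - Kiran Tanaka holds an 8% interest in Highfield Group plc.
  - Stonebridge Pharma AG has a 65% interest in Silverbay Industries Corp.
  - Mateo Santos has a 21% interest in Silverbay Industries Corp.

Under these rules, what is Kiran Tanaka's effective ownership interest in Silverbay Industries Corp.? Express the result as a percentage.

By spousal attribution (R3), Kiran Tanaka is treated as also owning Mateo Santos's interest in Highfield Group plc, giving 8% + 18% = 26%.
By spousal attribution (R3), Kiran Tanaka is treated as owning Mateo Santos's 21% interest in Silverbay Industries Corp.
Chain via Highfield Group plc → Stonebridge Pharma AG (R2): 26% × 12% × 65% = 2.028% of Silverbay Industries Corp.
Direct interest in Silverbay Industries Corp: 21%.
Aggregating (R1): 2.028% + 21% = 23.028%.

23.028%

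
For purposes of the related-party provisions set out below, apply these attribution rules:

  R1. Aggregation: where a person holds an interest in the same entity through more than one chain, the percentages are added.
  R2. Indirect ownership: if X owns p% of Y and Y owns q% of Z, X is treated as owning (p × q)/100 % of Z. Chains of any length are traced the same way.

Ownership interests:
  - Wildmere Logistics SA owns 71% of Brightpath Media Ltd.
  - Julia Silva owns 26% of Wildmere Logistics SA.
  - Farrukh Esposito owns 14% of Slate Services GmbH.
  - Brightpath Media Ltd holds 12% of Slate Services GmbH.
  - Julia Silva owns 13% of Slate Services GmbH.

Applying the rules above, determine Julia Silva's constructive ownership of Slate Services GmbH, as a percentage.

Chain via Wildmere Logistics SA → Brightpath Media Ltd (R2): 26% × 71% × 12% = 2.2152% of Slate Services GmbH.
Direct interest in Slate Services GmbH: 13%.
Aggregating (R1): 2.2152% + 13% = 15.2152%.

15.2152%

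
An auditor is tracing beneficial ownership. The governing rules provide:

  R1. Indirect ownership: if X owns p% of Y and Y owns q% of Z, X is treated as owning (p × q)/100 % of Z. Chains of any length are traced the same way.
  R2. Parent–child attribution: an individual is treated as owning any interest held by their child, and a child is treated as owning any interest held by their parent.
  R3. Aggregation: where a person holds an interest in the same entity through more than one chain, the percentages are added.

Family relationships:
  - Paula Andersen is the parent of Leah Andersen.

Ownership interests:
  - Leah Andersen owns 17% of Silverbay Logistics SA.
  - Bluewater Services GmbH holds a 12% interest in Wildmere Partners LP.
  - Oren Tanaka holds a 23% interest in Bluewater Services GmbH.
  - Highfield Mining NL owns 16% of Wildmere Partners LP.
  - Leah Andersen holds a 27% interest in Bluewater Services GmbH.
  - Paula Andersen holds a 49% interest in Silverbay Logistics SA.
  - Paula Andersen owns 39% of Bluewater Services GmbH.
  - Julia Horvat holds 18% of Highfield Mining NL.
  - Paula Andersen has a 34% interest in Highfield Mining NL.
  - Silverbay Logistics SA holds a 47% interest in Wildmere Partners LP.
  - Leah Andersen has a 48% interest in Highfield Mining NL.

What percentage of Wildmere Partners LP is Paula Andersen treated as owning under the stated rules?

By parent–child attribution (R2), Paula Andersen is treated as also owning Leah Andersen's interest in Silverbay Logistics SA, giving 49% + 17% = 66%.
By parent–child attribution (R2), Paula Andersen is treated as also owning Leah Andersen's interest in Highfield Mining NL, giving 34% + 48% = 82%.
By parent–child attribution (R2), Paula Andersen is treated as also owning Leah Andersen's interest in Bluewater Services GmbH, giving 39% + 27% = 66%.
Chain via Silverbay Logistics SA (R1): 66% × 47% = 31.02% of Wildmere Partners LP.
Chain via Highfield Mining NL (R1): 82% × 16% = 13.12% of Wildmere Partners LP.
Chain via Bluewater Services GmbH (R1): 66% × 12% = 7.92% of Wildmere Partners LP.
Aggregating (R3): 31.02% + 13.12% + 7.92% = 52.06%.

52.06%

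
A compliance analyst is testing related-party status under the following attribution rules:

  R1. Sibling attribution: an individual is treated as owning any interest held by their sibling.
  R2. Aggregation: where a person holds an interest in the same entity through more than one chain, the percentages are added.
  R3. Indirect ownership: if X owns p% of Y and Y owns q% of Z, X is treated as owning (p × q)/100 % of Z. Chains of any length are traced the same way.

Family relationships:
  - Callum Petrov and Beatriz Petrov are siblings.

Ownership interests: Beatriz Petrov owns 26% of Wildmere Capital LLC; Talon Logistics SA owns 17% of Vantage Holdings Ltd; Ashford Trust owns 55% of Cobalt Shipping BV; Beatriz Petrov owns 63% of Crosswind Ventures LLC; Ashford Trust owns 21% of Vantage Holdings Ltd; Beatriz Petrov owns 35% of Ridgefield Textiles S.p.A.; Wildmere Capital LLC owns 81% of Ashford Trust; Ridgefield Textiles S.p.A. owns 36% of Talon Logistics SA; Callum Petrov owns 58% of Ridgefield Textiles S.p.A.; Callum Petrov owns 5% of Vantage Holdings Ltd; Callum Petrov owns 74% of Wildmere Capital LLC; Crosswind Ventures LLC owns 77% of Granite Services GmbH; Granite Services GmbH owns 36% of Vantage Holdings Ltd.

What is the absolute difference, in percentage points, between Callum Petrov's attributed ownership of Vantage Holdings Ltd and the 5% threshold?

By sibling attribution (R1), Callum Petrov is treated as also owning Beatriz Petrov's interest in Ridgefield Textiles S.p.A, giving 58% + 35% = 93%.
By sibling attribution (R1), Callum Petrov is treated as also owning Beatriz Petrov's interest in Wildmere Capital LLC, giving 74% + 26% = 100%.
By sibling attribution (R1), Callum Petrov is treated as owning Beatriz Petrov's 63% interest in Crosswind Ventures LLC.
Chain via Ridgefield Textiles S.p.A. → Talon Logistics SA (R3): 93% × 36% × 17% = 5.6916% of Vantage Holdings Ltd.
Chain via Wildmere Capital LLC → Ashford Trust (R3): 100% × 81% × 21% = 17.01% of Vantage Holdings Ltd.
Direct interest in Vantage Holdings Ltd: 5%.
Chain via Crosswind Ventures LLC → Granite Services GmbH (R3): 63% × 77% × 36% = 17.4636% of Vantage Holdings Ltd.
Aggregating (R2): 5.6916% + 17.01% + 5% + 17.4636% = 45.1652%.
45.1652% exceeds the 5% threshold by 40.1652 percentage points.

40.1652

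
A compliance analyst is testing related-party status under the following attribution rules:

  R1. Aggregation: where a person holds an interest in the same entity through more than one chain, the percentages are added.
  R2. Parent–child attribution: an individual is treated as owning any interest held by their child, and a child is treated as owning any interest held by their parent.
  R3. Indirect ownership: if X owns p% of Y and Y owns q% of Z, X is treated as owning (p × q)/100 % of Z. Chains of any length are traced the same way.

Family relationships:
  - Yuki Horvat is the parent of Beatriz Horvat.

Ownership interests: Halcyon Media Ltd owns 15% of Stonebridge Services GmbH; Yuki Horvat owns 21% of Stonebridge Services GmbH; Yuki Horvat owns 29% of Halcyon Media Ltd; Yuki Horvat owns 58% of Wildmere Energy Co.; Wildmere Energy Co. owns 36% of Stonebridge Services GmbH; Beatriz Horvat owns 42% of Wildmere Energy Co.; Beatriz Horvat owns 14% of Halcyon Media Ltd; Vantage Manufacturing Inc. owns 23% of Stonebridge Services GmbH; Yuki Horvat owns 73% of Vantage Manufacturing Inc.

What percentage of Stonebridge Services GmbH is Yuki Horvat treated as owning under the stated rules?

By parent–child attribution (R2), Yuki Horvat is treated as also owning Beatriz Horvat's interest in Halcyon Media Ltd, giving 29% + 14% = 43%.
By parent–child attribution (R2), Yuki Horvat is treated as also owning Beatriz Horvat's interest in Wildmere Energy Co, giving 58% + 42% = 100%.
Chain via Vantage Manufacturing Inc. (R3): 73% × 23% = 16.79% of Stonebridge Services GmbH.
Chain via Halcyon Media Ltd (R3): 43% × 15% = 6.45% of Stonebridge Services GmbH.
Chain via Wildmere Energy Co. (R3): 100% × 36% = 36% of Stonebridge Services GmbH.
Direct interest in Stonebridge Services GmbH: 21%.
Aggregating (R1): 16.79% + 6.45% + 36% + 21% = 80.24%.

80.24%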